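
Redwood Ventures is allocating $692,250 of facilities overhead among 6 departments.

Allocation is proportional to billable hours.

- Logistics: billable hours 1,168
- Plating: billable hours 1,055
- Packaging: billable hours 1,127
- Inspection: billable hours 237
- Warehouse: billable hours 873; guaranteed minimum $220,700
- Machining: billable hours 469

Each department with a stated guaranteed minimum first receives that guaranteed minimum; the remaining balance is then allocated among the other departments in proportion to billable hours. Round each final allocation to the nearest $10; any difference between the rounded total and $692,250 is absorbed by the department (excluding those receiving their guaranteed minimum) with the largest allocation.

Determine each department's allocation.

Minimums first: Warehouse $220,700. Balance $471,550.
Balance split over remaining billable hours 4,056: Logistics 135,791.52 → $135,790; Plating 122,654.15 → $122,650; Packaging 131,024.86 → $131,020; Inspection 27,553.59 → $27,550; Machining 54,525.88 → $54,530.
Rounding difference +$10 applied to Logistics → $135,800.

Logistics: $135,800 · Plating: $122,650 · Packaging: $131,020 · Inspection: $27,550 · Warehouse: $220,700 · Machining: $54,530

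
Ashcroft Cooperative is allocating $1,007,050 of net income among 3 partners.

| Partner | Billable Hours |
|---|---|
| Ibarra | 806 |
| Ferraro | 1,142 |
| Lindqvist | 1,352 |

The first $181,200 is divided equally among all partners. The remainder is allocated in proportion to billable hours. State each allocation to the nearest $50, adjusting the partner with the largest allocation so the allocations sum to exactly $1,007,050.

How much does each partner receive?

Equal tier: $181,200 ÷ 3 = $60,400 apiece.
Remainder $825,850 by billable hours (total 3,300): Ibarra 201,707.61 → $201,700; Ferraro 285,794.15 → $285,800; Lindqvist 338,348.24 → $338,350.
Totals: Ibarra $60,400 + $201,700 = $262,100; Ferraro $60,400 + $285,800 = $346,200; Lindqvist $60,400 + $338,350 = $398,750.

Ibarra: $262,100 | Ferraro: $346,200 | Lindqvist: $398,750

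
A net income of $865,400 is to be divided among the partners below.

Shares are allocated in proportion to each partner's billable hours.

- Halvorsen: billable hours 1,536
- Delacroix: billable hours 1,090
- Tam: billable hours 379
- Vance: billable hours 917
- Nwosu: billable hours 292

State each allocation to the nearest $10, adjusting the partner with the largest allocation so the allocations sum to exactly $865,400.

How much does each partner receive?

Halvorsen: $315,430; Delacroix: $223,850; Tam: $77,830; Vance: $188,320; Nwosu: $59,970

Sum of billable hours: 4,214.
Pro-rata amounts: Halvorsen 1,536/4,214 × $865,400 = 315,437.68; Delacroix 1,090/4,214 × $865,400 = 223,845.75; Tam 379/4,214 × $865,400 = 77,832.61; Vance 917/4,214 × $865,400 = 188,317.94; Nwosu 292/4,214 × $865,400 = 59,966.02.
Rounded to nearest $10: Halvorsen $315,440; Delacroix $223,850; Tam $77,830; Vance $188,320; Nwosu $59,970. Sum = $865,410.
Difference $865,400 − $865,410 = −$10 applied to largest allocation (Halvorsen): Halvorsen becomes $315,430.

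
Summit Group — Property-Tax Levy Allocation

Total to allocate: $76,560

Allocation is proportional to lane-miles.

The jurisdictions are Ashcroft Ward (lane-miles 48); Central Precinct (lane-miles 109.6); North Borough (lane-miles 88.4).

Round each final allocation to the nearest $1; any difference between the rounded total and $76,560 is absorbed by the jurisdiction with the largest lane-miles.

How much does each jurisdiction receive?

Ashcroft Ward: $14,939; Central Precinct: $34,109; North Borough: $27,512

Total lane-miles = 246.
Raw shares: Ashcroft Ward 48/246 × $76,560 = 14,938.54; Central Precinct 109.6/246 × $76,560 = 34,109.66; North Borough 88.4/246 × $76,560 = 27,511.80.
Rounded to nearest $1: Ashcroft Ward $14,939; Central Precinct $34,110; North Borough $27,512. Sum = $76,561.
Difference $76,560 − $76,561 = −$1 applied to largest lane-miles (Central Precinct): Central Precinct becomes $34,109.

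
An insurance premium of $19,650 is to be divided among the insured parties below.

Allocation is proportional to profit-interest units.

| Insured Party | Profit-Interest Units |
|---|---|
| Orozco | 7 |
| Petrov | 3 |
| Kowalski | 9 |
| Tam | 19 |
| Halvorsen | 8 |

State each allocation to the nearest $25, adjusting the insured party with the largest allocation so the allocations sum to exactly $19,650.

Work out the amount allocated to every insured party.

Orozco: $3,000 · Petrov: $1,275 · Kowalski: $3,850 · Tam: $8,100 · Halvorsen: $3,425

Sum of profit-interest units: 46.
Pro-rata amounts: Orozco 7/46 × $19,650 = 2,990.22; Petrov 3/46 × $19,650 = 1,281.52; Kowalski 9/46 × $19,650 = 3,844.57; Tam 19/46 × $19,650 = 8,116.30; Halvorsen 8/46 × $19,650 = 3,417.39.
At nearest $25: Orozco $3,000; Petrov $1,275; Kowalski $3,850; Tam $8,125; Halvorsen $3,425. Sum = $19,675.
Difference $19,650 − $19,675 = −$25 applied to largest allocation (Tam): Tam becomes $8,100.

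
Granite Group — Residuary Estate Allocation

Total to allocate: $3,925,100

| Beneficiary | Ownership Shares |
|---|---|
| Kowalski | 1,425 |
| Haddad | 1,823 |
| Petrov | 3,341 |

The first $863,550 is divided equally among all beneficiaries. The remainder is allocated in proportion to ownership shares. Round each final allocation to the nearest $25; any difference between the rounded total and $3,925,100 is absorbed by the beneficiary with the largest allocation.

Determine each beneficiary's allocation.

Kowalski: $949,975 · Haddad: $1,134,900 · Petrov: $1,840,225

$863,550 shared equally gives $287,850 per beneficiary.
Remainder $3,061,550 by ownership shares (total 6,589): Kowalski 662,120.01 → $662,125; Haddad 847,048.97 → $847,050; Petrov 1,552,381.02 → $1,552,375.
Totals: Kowalski $287,850 + $662,125 = $949,975; Haddad $287,850 + $847,050 = $1,134,900; Petrov $287,850 + $1,552,375 = $1,840,225.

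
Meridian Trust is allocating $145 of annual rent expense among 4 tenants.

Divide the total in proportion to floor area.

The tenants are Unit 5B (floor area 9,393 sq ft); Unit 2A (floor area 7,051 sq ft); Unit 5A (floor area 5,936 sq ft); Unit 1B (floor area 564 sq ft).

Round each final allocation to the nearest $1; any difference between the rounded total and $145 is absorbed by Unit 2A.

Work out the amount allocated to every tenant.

Floor area total: 22,944.
Raw shares: Unit 5B 9,393/22,944 × $145 = 59.36; Unit 2A 7,051/22,944 × $145 = 44.56; Unit 5A 5,936/22,944 × $145 = 37.51; Unit 1B 564/22,944 × $145 = 3.56.
After rounding ($1): Unit 5B $59; Unit 2A $45; Unit 5A $38; Unit 1B $4. Sum = $146.
Difference $145 − $146 = −$1 applied to Unit 2A: Unit 2A becomes $44.

Unit 5B: $59 · Unit 2A: $44 · Unit 5A: $38 · Unit 1B: $4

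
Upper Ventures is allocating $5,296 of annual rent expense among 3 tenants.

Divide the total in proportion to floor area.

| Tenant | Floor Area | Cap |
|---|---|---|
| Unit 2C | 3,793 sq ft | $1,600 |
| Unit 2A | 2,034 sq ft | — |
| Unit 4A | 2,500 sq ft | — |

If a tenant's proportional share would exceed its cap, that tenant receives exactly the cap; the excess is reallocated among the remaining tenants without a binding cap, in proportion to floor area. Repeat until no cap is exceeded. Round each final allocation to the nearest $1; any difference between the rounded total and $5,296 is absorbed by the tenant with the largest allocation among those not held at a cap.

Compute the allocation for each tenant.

Unit 2C: $1,600 · Unit 2A: $1,658 · Unit 4A: $2,038

Sum of floor area: 8,327.
Proportional shares (ignoring caps): Unit 2C 2,412.36; Unit 2A 1,293.63; Unit 4A 1,590.01.
Cap binds for Unit 2C ($1,600); balance $3,696 reallocated over remaining floor area 4,534.
Shares after redistribution: Unit 2A 1,658.06 → $1,658; Unit 4A 2,037.94 → $2,038.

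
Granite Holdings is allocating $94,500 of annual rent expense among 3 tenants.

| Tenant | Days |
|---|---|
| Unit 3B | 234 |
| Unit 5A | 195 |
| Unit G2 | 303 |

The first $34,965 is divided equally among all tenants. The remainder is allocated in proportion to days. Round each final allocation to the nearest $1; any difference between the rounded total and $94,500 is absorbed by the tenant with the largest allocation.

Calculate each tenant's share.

$34,965 shared equally gives $11,655 per tenant.
Remainder $59,535 by days (total 732): Unit 3B 19,031.68 → $19,032; Unit 5A 15,859.73 → $15,860; Unit G2 24,643.59 → $24,644.
Rounding difference −$1 on remainder applied to Unit G2.
Totals: Unit 3B $11,655 + $19,032 = $30,687; Unit 5A $11,655 + $15,860 = $27,515; Unit G2 $11,655 + $24,643 = $36,298.

Unit 3B: $30,687 · Unit 5A: $27,515 · Unit G2: $36,298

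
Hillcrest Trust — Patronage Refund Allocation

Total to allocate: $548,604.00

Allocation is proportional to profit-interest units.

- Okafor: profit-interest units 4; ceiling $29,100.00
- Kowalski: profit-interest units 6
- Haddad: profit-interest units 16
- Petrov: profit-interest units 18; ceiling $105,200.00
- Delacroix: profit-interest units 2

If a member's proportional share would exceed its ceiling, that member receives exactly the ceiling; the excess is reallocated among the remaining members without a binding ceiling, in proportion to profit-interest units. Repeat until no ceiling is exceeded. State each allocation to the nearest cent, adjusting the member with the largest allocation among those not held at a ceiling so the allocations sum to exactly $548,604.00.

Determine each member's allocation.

Okafor: $29,100.00 · Kowalski: $103,576.00 · Haddad: $276,202.67 · Petrov: $105,200.00 · Delacroix: $34,525.33

Sum of profit-interest units: 46.
Proportional shares (ignoring caps): Okafor 47,704.6957; Kowalski 71,557.0435; Haddad 190,818.7826; Petrov 214,671.1304; Delacroix 23,852.3478.
Cap binds for Okafor ($29,100.00), Petrov ($105,200.00); residual $414,304.00 reallocated over remaining profit-interest units 24.
Remaining shares: Kowalski 103,576.0000 → $103,576.00; Haddad 276,202.6667 → $276,202.67; Delacroix 34,525.3333 → $34,525.33.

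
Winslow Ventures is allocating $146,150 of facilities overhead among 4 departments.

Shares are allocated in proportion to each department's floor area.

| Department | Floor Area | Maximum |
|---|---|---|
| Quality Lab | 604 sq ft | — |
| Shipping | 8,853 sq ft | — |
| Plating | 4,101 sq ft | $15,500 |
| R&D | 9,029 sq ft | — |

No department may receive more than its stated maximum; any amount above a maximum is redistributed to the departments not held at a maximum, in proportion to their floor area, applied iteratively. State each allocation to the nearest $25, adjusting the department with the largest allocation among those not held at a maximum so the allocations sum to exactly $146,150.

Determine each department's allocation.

Combined floor area = 22,587.
Pro-rata shares before constraints: Quality Lab 3,908.20; Shipping 57,283.66; Plating 26,535.67; R&D 58,422.47.
Cap binds for Plating ($15,500); residual $130,650 reallocated over remaining floor area 18,486.
Shares after redistribution: Quality Lab 4,268.78 → $4,275; Shipping 62,568.67 → $62,575; R&D 63,812.55 → $63,825.
Rounding difference −$25 applied to R&D → $63,800.

Quality Lab: $4,275; Shipping: $62,575; Plating: $15,500; R&D: $63,800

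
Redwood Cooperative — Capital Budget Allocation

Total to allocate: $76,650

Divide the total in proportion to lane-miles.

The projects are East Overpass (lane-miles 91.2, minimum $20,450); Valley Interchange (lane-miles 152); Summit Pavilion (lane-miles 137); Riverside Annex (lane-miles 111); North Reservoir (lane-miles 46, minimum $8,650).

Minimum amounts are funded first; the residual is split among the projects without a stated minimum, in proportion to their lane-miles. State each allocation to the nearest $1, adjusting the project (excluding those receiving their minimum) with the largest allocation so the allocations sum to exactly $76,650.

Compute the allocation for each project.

East Overpass: $20,450; Valley Interchange: $18,069; Summit Pavilion: $16,286; Riverside Annex: $13,195; North Reservoir: $8,650

Minimums first: East Overpass $20,450; North Reservoir $8,650. Residual $47,550.
Residual split over remaining lane-miles 400: Valley Interchange 18,069.00 → $18,069; Summit Pavilion 16,285.88 → $16,286; Riverside Annex 13,195.12 → $13,195.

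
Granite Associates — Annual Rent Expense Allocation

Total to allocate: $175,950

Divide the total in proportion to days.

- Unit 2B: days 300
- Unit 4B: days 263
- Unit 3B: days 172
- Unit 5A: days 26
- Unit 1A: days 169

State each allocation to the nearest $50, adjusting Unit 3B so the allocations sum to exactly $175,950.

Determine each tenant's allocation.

Days total: 930.
Proportional shares: Unit 2B 300/930 × $175,950 = 56,758.06; Unit 4B 263/930 × $175,950 = 49,757.90; Unit 3B 172/930 × $175,950 = 32,541.29; Unit 5A 26/930 × $175,950 = 4,919.03; Unit 1A 169/930 × $175,950 = 31,973.71.
After rounding ($50): Unit 2B $56,750; Unit 4B $49,750; Unit 3B $32,550; Unit 5A $4,900; Unit 1A $31,950. Sum = $175,900.
Difference $175,950 − $175,900 = +$50 applied to Unit 3B: Unit 3B becomes $32,600.

Unit 2B: $56,750; Unit 4B: $49,750; Unit 3B: $32,600; Unit 5A: $4,900; Unit 1A: $31,950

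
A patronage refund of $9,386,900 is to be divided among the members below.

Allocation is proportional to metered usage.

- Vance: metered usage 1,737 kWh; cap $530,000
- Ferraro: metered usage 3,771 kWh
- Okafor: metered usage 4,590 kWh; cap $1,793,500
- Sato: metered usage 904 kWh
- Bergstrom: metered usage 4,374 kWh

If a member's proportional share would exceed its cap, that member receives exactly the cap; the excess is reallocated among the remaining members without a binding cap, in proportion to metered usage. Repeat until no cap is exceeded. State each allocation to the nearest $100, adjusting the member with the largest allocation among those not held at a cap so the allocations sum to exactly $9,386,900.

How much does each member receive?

Metered usage total: 15,376.
Unconstrained shares: Vance 1,060,421.78; Ferraro 2,302,159.20; Okafor 2,802,150.82; Sato 551,883.30; Bergstrom 2,670,284.90.
Capped: Vance ($530,000), Okafor ($1,793,500); residual $7,063,400 reallocated over remaining metered usage 9,049.
Shares after redistribution: Ferraro 2,943,538.67 → $2,943,500; Sato 705,637.48 → $705,600; Bergstrom 3,414,223.85 → $3,414,200.
Rounding difference +$100 applied to Bergstrom → $3,414,300.

Vance: $530,000; Ferraro: $2,943,500; Okafor: $1,793,500; Sato: $705,600; Bergstrom: $3,414,300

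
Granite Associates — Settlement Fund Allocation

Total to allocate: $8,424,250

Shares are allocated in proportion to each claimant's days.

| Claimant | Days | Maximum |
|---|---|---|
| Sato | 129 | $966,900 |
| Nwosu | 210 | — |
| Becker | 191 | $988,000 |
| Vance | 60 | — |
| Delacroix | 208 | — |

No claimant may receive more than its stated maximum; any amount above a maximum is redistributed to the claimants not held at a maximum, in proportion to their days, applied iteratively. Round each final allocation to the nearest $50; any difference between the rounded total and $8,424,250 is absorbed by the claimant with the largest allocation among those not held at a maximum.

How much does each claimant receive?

Days total: 798.
Proportional shares (ignoring caps): Sato 1,361,814.85; Nwosu 2,216,907.89; Becker 2,016,330.51; Vance 633,402.26; Delacroix 2,195,794.49.
Cap binds for Sato ($966,900), Becker ($988,000); residual $6,469,350 reallocated over remaining days 478.
Remaining shares: Nwosu 2,842,183.05 → $2,842,200; Vance 812,052.30 → $812,050; Delacroix 2,815,114.64 → $2,815,100.

Sato: $966,900 | Nwosu: $2,842,200 | Becker: $988,000 | Vance: $812,050 | Delacroix: $2,815,100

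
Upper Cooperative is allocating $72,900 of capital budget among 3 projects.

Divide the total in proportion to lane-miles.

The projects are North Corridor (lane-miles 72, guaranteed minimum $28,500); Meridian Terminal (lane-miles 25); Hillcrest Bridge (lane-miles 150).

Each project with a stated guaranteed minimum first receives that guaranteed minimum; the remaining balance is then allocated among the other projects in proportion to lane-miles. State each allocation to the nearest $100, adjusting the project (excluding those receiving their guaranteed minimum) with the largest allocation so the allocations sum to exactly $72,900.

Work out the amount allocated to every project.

North Corridor: $28,500; Meridian Terminal: $6,300; Hillcrest Bridge: $38,100

Guaranteed amounts: North Corridor $28,500. Residual $44,400.
Residual split over remaining lane-miles 175: Meridian Terminal 6,342.86 → $6,300; Hillcrest Bridge 38,057.14 → $38,100.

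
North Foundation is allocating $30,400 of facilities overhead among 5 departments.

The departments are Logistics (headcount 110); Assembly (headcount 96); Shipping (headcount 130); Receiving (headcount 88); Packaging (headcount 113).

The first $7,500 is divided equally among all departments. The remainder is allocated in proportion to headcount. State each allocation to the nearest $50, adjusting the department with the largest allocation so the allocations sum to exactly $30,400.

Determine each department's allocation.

Equal tier: $7,500 ÷ 5 = $1,500 apiece.
Remainder $22,900 by headcount (total 537): Logistics 4,690.88 → $4,700; Assembly 4,093.85 → $4,100; Shipping 5,543.76 → $5,550; Receiving 3,752.70 → $3,750; Packaging 4,818.81 → $4,800.
Totals: Logistics $1,500 + $4,700 = $6,200; Assembly $1,500 + $4,100 = $5,600; Shipping $1,500 + $5,550 = $7,050; Receiving $1,500 + $3,750 = $5,250; Packaging $1,500 + $4,800 = $6,300.

Logistics: $6,200; Assembly: $5,600; Shipping: $7,050; Receiving: $5,250; Packaging: $6,300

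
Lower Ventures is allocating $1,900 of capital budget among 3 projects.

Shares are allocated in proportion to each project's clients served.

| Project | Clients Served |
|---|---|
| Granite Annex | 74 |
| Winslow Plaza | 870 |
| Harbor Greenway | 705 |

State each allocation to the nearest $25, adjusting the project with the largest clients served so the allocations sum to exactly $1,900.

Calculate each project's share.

Combined clients served = 1,649.
Proportional shares: Granite Annex 74/1,649 × $1,900 = 85.26; Winslow Plaza 870/1,649 × $1,900 = 1,002.43; Harbor Greenway 705/1,649 × $1,900 = 812.31.
Rounded to nearest $25: Granite Annex $75; Winslow Plaza $1,000; Harbor Greenway $800. Sum = $1,875.
Difference $1,900 − $1,875 = +$25 applied to largest clients served (Winslow Plaza): Winslow Plaza becomes $1,025.

Granite Annex: $75 · Winslow Plaza: $1,025 · Harbor Greenway: $800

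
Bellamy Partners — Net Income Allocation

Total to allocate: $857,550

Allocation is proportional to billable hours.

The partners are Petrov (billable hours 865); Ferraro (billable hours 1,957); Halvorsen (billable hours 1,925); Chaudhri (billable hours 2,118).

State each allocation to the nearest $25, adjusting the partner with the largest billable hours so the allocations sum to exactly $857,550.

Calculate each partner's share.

Total billable hours = 865 + 1,957 + 1,925 + 2,118 = 6,865.
Unrounded shares: Petrov 108,052.55; Ferraro 244,461.09; Halvorsen 240,463.77; Chaudhri 264,572.60.
After rounding ($25): Petrov $108,050; Ferraro $244,450; Halvorsen $240,475; Chaudhri $264,575. Sum = $857,550.
Sum already equals the total — no adjustment.

Petrov: $108,050; Ferraro: $244,450; Halvorsen: $240,475; Chaudhri: $264,575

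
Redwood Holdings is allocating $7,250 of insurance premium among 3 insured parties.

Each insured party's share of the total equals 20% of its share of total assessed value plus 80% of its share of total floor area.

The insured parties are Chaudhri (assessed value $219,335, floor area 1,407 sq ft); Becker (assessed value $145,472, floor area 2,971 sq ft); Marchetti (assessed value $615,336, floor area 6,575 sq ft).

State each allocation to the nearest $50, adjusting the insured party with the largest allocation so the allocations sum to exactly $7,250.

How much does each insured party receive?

Assessed value total 980,143; floor area total 10,953.
Composite weights (20% assessed value + 80% floor area): Chaudhri 0.1475; Becker 0.2467; Marchetti 0.6058.
Proportional shares: Chaudhri 1,069.54; Becker 1,788.46; Marchetti 4,392.01.
After rounding ($50): Chaudhri $1,050; Becker $1,800; Marchetti $4,400. Sum = $7,250.
Rounded total matches; no reconciliation needed.

Chaudhri: $1,050 | Becker: $1,800 | Marchetti: $4,400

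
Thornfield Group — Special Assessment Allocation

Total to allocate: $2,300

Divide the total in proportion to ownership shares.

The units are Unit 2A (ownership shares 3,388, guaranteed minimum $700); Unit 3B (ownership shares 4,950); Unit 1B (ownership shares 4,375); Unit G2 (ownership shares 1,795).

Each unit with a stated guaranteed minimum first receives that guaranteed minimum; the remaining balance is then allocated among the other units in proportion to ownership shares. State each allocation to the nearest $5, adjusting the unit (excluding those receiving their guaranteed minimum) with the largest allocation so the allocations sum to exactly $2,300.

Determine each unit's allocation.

Unit 2A: $700 | Unit 3B: $710 | Unit 1B: $630 | Unit G2: $260

Guaranteed amounts: Unit 2A $700. Balance $1,600.
Balance split over remaining ownership shares 11,120: Unit 3B 712.23 → $710; Unit 1B 629.50 → $630; Unit G2 258.27 → $260.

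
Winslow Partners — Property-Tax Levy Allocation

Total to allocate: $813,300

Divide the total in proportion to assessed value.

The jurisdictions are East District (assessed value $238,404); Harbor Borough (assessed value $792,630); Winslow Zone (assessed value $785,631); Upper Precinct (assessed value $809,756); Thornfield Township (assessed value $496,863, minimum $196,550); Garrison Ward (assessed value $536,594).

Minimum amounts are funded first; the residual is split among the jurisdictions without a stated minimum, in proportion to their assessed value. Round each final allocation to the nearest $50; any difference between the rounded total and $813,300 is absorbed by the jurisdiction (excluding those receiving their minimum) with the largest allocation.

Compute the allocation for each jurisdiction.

Fund the minimums — Thornfield Township $196,550. Remaining pool $616,750.
Remaining pool split over remaining assessed value 3,163,015: East District 46,485.92 → $46,500; Harbor Borough 154,553.35 → $154,550; Winslow Zone 153,188.63 → $153,200; Upper Precinct 157,892.71 → $157,900; Garrison Ward 104,629.40 → $104,650.
Rounding difference −$50 applied to Upper Precinct → $157,850.

East District: $46,500; Harbor Borough: $154,550; Winslow Zone: $153,200; Upper Precinct: $157,850; Thornfield Township: $196,550; Garrison Ward: $104,650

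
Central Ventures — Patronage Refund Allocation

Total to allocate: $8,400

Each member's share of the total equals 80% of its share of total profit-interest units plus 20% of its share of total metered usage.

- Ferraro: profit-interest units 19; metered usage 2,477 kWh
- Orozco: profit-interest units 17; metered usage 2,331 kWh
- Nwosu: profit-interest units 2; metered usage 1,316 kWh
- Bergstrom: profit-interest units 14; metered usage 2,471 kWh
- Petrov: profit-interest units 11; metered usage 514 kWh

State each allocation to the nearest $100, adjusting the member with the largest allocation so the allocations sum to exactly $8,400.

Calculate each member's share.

Ferraro: $2,500 | Orozco: $2,200 | Nwosu: $500 | Bergstrom: $1,900 | Petrov: $1,300

Totals — profit-interest units 63, metered usage 9,109.
Combined weights (80% profit-interest units + 20% metered usage): Ferraro 0.2957; Orozco 0.2671; Nwosu 0.0543; Bergstrom 0.2320; Petrov 0.1510.
Proportional shares: Ferraro 2,483.51; Orozco 2,243.25; Nwosu 456.05; Bergstrom 1,949.07; Petrov 1,268.13.
Rounded to nearest $100: Ferraro $2,500; Orozco $2,200; Nwosu $500; Bergstrom $1,900; Petrov $1,300. Sum = $8,400.
No rounding difference to absorb.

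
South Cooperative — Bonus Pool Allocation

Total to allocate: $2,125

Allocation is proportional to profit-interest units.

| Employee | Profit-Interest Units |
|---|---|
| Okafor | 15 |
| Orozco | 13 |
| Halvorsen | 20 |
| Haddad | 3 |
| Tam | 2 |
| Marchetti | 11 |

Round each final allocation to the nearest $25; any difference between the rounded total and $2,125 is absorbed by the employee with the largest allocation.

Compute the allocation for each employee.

Okafor: $500 | Orozco: $425 | Halvorsen: $650 | Haddad: $100 | Tam: $75 | Marchetti: $375

Combined profit-interest units = 64.
Raw shares: Okafor 15/64 × $2,125 = 498.05; Orozco 13/64 × $2,125 = 431.64; Halvorsen 20/64 × $2,125 = 664.06; Haddad 3/64 × $2,125 = 99.61; Tam 2/64 × $2,125 = 66.41; Marchetti 11/64 × $2,125 = 365.23.
Rounded to nearest $25: Okafor $500; Orozco $425; Halvorsen $675; Haddad $100; Tam $75; Marchetti $375. Sum = $2,150.
Difference $2,125 − $2,150 = −$25 applied to largest allocation (Halvorsen): Halvorsen becomes $650.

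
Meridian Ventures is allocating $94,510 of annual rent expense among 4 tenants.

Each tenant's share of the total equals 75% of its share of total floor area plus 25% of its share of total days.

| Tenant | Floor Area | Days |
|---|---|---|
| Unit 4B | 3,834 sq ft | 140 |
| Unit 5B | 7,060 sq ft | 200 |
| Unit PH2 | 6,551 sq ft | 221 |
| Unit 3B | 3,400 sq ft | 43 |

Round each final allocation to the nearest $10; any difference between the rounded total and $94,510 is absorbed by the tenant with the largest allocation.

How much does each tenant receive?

Unit 4B: $18,510 · Unit 5B: $31,840 · Unit PH2: $30,920 · Unit 3B: $13,240

Totals — floor area 20,845, days 604.
Combined weights (75% floor area + 25% days): Unit 4B 0.1959; Unit 5B 0.3368; Unit PH2 0.3272; Unit 3B 0.1401.
Raw shares: Unit 4B 18,513.92; Unit 5B 31,830.89; Unit PH2 30,921.55; Unit 3B 13,243.64.
Rounded to nearest $10: Unit 4B $18,510; Unit 5B $31,830; Unit PH2 $30,920; Unit 3B $13,240. Sum = $94,500.
Difference $94,510 − $94,500 = +$10 applied to largest allocation (Unit 5B): Unit 5B becomes $31,840.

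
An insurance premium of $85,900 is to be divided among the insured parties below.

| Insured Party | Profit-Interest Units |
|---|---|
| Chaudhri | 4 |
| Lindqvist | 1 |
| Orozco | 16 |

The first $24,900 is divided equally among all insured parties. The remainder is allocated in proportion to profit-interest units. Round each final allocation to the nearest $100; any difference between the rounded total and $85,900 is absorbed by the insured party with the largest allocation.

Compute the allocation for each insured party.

Chaudhri: $19,900 · Lindqvist: $11,200 · Orozco: $54,800

Equal tier: $24,900 ÷ 3 = $8,300 apiece.
Remainder $61,000 by profit-interest units (total 21): Chaudhri 11,619.05 → $11,600; Lindqvist 2,904.76 → $2,900; Orozco 46,476.19 → $46,500.
Totals: Chaudhri $8,300 + $11,600 = $19,900; Lindqvist $8,300 + $2,900 = $11,200; Orozco $8,300 + $46,500 = $54,800.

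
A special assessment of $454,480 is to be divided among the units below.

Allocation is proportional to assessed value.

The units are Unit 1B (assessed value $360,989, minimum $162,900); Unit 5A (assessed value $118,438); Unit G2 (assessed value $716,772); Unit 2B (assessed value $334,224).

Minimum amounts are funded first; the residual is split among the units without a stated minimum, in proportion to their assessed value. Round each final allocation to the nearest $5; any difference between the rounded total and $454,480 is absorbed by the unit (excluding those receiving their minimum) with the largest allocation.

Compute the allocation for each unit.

Minimums first: Unit 1B $162,900. Remaining pool $291,580.
Remaining pool split over remaining assessed value 1,169,434: Unit 5A 29,530.66 → $29,530; Unit G2 178,715.84 → $178,715; Unit 2B 83,333.50 → $83,335.

Unit 1B: $162,900 | Unit 5A: $29,530 | Unit G2: $178,715 | Unit 2B: $83,335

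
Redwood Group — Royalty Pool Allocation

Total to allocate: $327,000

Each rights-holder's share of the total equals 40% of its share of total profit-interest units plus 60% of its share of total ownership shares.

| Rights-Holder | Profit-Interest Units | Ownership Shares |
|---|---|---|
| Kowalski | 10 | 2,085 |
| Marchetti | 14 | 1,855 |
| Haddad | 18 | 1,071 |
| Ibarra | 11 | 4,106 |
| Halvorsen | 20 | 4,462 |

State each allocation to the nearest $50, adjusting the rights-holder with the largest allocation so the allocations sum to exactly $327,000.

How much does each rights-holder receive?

Kowalski: $48,050; Marchetti: $51,900; Haddad: $47,750; Ibarra: $79,050; Halvorsen: $100,250

Totals — profit-interest units 73, ownership shares 13,579.
Blended shares (40% profit-interest units + 60% ownership shares): Kowalski 0.1469; Marchetti 0.1587; Haddad 0.1460; Ibarra 0.2417; Halvorsen 0.3067.
Pro-rata amounts: Kowalski 48,043.52; Marchetti 51,887.42; Haddad 47,726.70; Ibarra 79,036.28; Halvorsen 100,306.08.
After rounding ($50): Kowalski $48,050; Marchetti $51,900; Haddad $47,750; Ibarra $79,050; Halvorsen $100,300. Sum = $327,050.
Difference $327,000 − $327,050 = −$50 applied to largest allocation (Halvorsen): Halvorsen becomes $100,250.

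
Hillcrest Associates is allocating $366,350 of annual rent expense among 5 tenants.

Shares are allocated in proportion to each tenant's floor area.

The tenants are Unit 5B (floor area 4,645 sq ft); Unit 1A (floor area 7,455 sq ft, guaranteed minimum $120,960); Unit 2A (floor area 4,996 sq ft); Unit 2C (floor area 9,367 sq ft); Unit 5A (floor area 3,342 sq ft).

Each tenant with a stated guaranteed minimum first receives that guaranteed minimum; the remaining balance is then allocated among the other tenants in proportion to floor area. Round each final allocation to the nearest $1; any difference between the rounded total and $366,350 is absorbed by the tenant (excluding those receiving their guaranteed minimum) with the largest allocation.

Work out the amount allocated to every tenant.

Minimums first: Unit 1A $120,960. Balance $245,390.
Balance split over remaining floor area 22,350: Unit 5B 50,999.40 → $50,999; Unit 2A 54,853.17 → $54,853; Unit 2C 102,844.21 → $102,844; Unit 5A 36,693.22 → $36,693.
Rounding difference +$1 applied to Unit 2C → $102,845.

Unit 5B: $50,999 | Unit 1A: $120,960 | Unit 2A: $54,853 | Unit 2C: $102,845 | Unit 5A: $36,693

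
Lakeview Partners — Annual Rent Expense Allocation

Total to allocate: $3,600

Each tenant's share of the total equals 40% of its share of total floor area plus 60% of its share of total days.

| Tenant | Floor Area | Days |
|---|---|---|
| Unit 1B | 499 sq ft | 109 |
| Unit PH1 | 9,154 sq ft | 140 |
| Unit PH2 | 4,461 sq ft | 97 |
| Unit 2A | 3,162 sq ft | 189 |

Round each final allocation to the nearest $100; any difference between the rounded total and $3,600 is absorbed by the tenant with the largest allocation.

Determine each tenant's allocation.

Unit 1B: $500 · Unit PH1: $1,300 · Unit PH2: $800 · Unit 2A: $1,000

Floor area total 17,276; days total 535.
Blended shares (40% floor area + 60% days): Unit 1B 0.1338; Unit PH1 0.3690; Unit PH2 0.2121; Unit 2A 0.2852.
Unrounded shares: Unit 1B 481.67; Unit PH1 1,328.24; Unit PH2 763.46; Unit 2A 1,026.63.
Rounded to nearest $100: Unit 1B $500; Unit PH1 $1,300; Unit PH2 $800; Unit 2A $1,000. Sum = $3,600.
Sum already equals the total — no adjustment.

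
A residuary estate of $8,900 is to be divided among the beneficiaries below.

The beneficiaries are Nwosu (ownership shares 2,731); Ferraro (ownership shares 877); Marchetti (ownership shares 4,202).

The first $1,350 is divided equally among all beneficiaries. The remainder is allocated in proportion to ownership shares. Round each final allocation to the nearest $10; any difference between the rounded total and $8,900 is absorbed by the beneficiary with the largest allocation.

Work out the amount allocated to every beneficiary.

$1,350 shared equally gives $450 per beneficiary.
Remainder $7,550 by ownership shares (total 7,810): Nwosu 2,640.08 → $2,640; Ferraro 847.80 → $850; Marchetti 4,062.11 → $4,060.
Totals: Nwosu $450 + $2,640 = $3,090; Ferraro $450 + $850 = $1,300; Marchetti $450 + $4,060 = $4,510.

Nwosu: $3,090 | Ferraro: $1,300 | Marchetti: $4,510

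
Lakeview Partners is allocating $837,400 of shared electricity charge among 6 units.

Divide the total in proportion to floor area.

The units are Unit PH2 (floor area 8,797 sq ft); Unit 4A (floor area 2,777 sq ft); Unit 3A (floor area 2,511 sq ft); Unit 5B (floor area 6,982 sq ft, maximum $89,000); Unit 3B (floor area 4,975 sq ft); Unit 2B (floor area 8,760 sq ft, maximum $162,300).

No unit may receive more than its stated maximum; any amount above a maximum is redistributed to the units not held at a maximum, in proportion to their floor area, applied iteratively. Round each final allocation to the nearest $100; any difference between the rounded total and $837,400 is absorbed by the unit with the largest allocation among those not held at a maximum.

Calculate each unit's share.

Sum of floor area: 34,802.
Pro-rata shares before constraints: Unit PH2 211,671.97; Unit 4A 66,819.72; Unit 3A 60,419.27; Unit 5B 167,999.74; Unit 3B 119,707.63; Unit 2B 210,781.68.
Cap binds for Unit 5B ($89,000), Unit 2B ($162,300); remaining pool $586,100 reallocated over remaining floor area 19,060.
Shares after redistribution: Unit PH2 270,510.06 → $270,500; Unit 4A 85,393.48 → $85,400; Unit 3A 77,213.91 → $77,200; Unit 3B 152,982.56 → $153,000.

Unit PH2: $270,500 · Unit 4A: $85,400 · Unit 3A: $77,200 · Unit 5B: $89,000 · Unit 3B: $153,000 · Unit 2B: $162,300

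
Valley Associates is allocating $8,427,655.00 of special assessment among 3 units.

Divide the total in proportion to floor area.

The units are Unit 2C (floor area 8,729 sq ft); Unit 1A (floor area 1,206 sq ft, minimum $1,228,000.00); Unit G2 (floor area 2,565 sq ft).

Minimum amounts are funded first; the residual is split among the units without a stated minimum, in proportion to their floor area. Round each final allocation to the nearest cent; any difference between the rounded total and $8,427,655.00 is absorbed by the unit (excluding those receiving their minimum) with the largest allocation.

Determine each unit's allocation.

Guaranteed amounts: Unit 1A $1,228,000.00. Remaining pool $7,199,655.00.
Remaining pool split over remaining floor area 11,294: Unit 2C 5,564,528.8202 → $5,564,528.82; Unit G2 1,635,126.1798 → $1,635,126.18.

Unit 2C: $5,564,528.82; Unit 1A: $1,228,000.00; Unit G2: $1,635,126.18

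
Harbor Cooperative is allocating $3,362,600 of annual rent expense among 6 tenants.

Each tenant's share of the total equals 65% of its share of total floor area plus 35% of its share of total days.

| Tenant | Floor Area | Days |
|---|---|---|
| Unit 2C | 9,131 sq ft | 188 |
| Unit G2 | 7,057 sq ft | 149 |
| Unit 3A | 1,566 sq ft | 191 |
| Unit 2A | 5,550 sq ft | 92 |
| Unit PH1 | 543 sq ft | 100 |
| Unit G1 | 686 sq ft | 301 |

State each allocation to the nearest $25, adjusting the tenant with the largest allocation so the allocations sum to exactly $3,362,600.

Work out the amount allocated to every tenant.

Floor area total 24,533; days total 1,021.
Composite weights (65% floor area + 35% days): Unit 2C 0.3064; Unit G2 0.2381; Unit 3A 0.1070; Unit 2A 0.1786; Unit PH1 0.0487; Unit G1 0.1214.
Pro-rata amounts: Unit 2C 1,030,205.76; Unit G2 800,473.86; Unit 3A 359,684.13; Unit 2A 600,508.38; Unit PH1 163,647.19; Unit G1 408,080.67.
After rounding ($25): Unit 2C $1,030,200; Unit G2 $800,475; Unit 3A $359,675; Unit 2A $600,500; Unit PH1 $163,650; Unit G1 $408,075. Sum = $3,362,575.
Difference $3,362,600 − $3,362,575 = +$25 applied to largest allocation (Unit 2C): Unit 2C becomes $1,030,225.

Unit 2C: $1,030,225 | Unit G2: $800,475 | Unit 3A: $359,675 | Unit 2A: $600,500 | Unit PH1: $163,650 | Unit G1: $408,075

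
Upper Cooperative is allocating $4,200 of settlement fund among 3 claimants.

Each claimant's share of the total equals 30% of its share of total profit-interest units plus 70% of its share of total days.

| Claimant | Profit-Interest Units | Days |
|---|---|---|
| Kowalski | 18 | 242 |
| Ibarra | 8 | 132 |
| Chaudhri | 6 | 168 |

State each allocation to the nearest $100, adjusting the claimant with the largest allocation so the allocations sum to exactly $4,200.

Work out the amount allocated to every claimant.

Profit-interest units total 32; days total 542.
Composite weights (30% profit-interest units + 70% days): Kowalski 0.4813; Ibarra 0.2455; Chaudhri 0.2732.
Raw shares: Kowalski 2,021.44; Ibarra 1,031.01; Chaudhri 1,147.54.
At nearest $100: Kowalski $2,000; Ibarra $1,000; Chaudhri $1,100. Sum = $4,100.
Difference $4,200 − $4,100 = +$100 applied to largest allocation (Kowalski): Kowalski becomes $2,100.

Kowalski: $2,100 | Ibarra: $1,000 | Chaudhri: $1,100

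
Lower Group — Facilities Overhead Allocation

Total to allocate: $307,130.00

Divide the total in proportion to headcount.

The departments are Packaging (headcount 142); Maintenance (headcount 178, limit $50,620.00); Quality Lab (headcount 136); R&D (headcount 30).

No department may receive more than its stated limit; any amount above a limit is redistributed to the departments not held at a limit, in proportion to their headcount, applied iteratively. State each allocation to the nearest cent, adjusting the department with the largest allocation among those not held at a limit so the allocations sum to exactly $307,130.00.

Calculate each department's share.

Packaging: $118,261.10 · Maintenance: $50,620.00 · Quality Lab: $113,264.16 · R&D: $24,984.74

Sum of headcount: 486.
Proportional shares (ignoring caps): Packaging 89,737.5720; Maintenance 112,487.9424; Quality Lab 85,945.8436; R&D 18,958.6420.
Capped: Maintenance ($50,620.00); residual $256,510.00 reallocated over remaining headcount 308.
Redistributed shares: Packaging 118,261.1039 → $118,261.10; Quality Lab 113,264.1558 → $113,264.16; R&D 24,984.7403 → $24,984.74.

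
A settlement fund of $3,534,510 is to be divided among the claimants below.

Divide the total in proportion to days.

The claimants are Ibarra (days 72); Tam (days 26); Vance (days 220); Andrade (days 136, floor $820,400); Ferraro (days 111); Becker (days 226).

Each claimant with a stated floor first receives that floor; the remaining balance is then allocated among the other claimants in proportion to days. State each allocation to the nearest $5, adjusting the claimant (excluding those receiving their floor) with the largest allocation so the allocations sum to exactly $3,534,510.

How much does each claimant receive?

Minimums first: Andrade $820,400. Balance $2,714,110.
Balance split over remaining days 655: Ibarra 298,344.92 → $298,345; Tam 107,735.66 → $107,735; Vance 911,609.47 → $911,610; Ferraro 459,948.41 → $459,950; Becker 936,471.54 → $936,470.

Ibarra: $298,345 · Tam: $107,735 · Vance: $911,610 · Andrade: $820,400 · Ferraro: $459,950 · Becker: $936,470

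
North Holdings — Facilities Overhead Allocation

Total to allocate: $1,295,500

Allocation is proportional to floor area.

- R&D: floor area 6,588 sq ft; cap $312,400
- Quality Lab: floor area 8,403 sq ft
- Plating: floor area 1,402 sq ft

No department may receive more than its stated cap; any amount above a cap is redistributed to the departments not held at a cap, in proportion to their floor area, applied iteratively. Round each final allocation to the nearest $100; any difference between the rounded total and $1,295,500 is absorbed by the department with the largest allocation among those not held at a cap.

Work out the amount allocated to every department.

R&D: $312,400 · Quality Lab: $842,500 · Plating: $140,600

Sum of floor area: 16,393.
Pro-rata shares before constraints: R&D 520,634.05; Quality Lab 664,069.21; Plating 110,796.74.
Held at cap: R&D ($312,400); remaining pool $983,100 reallocated over remaining floor area 9,805.
Shares after redistribution: Quality Lab 842,528.23 → $842,500; Plating 140,571.77 → $140,600.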